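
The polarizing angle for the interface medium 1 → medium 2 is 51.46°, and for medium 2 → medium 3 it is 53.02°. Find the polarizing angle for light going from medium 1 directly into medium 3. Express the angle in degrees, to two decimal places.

Each Brewster angle gives a ratio: n₂/n₁ = tan 51.46° = 1.2554, n₃/n₂ = tan 53.02° = 1.3280.
Multiplying, n₃/n₁ = 1.2554 × 1.3280 = 1.6671, and θ_B(1→3) = arctan 1.6671 = 59.04°.

θ_B ≈ 59.04°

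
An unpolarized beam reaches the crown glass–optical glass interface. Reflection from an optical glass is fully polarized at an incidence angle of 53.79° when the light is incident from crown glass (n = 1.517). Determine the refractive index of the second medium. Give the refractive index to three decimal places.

Brewster's law: tan θ_B = n₂/n₁ (light incident in crown glass, refracted into an optical glass).
n₂ = n₁ tan θ_B = 1.517 × tan 53.79° = 2.072.

n ≈ 2.072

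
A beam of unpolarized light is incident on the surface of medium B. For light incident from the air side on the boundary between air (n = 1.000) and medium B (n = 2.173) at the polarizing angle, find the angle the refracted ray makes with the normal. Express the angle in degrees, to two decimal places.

θ_t ≈ 24.71°

θ_B = arctan(n₂/n₁) = arctan(2.173/1.000) = 65.29°.
At Brewster's angle the reflected and refracted rays are perpendicular, so θ_t = 90° − θ_B = 90° − 65.29° = 24.71°.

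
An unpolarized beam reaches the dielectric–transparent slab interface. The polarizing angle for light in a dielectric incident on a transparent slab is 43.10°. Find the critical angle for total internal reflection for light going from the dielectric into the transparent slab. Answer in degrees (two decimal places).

n₂/n₁ = tan 43.10° = 0.9358; the critical angle satisfies sin θ_c = n₂/n₁.
θ_c = arcsin(0.9358) = 69.36°.

θ_c ≈ 69.36°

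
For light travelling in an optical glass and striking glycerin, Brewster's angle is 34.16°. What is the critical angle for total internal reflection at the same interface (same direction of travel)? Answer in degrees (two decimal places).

n₂/n₁ = tan 34.16° = 0.6786; the critical angle satisfies sin θ_c = n₂/n₁.
θ_c = arcsin(0.6786) = 42.73°.

θ_c ≈ 42.73°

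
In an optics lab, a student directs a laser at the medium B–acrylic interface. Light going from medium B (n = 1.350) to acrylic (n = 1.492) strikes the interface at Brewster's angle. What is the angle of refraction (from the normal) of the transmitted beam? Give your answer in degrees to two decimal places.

θ_B = arctan(n₂/n₁) = arctan(1.492/1.350) = 47.86°.
Since θ_B + θ_t = 90° at Brewster incidence, θ_t = 90° − 47.86° = 42.14°.

θ_t ≈ 42.14°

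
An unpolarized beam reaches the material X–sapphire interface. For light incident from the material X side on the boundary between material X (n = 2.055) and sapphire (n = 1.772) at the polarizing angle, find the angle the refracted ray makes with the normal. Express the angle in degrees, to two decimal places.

θ_t ≈ 49.23°

θ_B = arctan(n₂/n₁) = arctan(1.772/2.055) = 40.77°.
The refracted ray is perpendicular to the reflected ray, so θ_t = 90° − θ_B = 49.23°.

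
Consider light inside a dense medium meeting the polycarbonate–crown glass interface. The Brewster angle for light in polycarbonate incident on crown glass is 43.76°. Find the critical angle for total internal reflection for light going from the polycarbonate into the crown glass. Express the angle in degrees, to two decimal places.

θ_c ≈ 73.26°

n₂/n₁ = tan 43.76° = 0.9576; the critical angle satisfies sin θ_c = n₂/n₁.
θ_c = arcsin(0.9576) = 73.26°.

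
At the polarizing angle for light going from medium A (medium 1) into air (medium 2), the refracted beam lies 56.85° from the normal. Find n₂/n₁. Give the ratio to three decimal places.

At Brewster incidence θ_B = 90° − θ_t = 90° − 56.85° = 33.15°.
tan θ_B = n₂/n₁, so n₂/n₁ = tan 33.15° = 0.653.

n₂/n₁ ≈ 0.653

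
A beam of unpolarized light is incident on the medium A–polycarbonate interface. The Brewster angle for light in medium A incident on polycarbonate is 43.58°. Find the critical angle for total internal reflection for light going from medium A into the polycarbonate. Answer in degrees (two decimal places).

From Brewster, n₂/n₁ = tan θ_B = tan 43.58° = 0.9516.
Then sin θ_c = n₂/n₁ = 0.9516, so θ_c = arcsin 0.9516 = 72.11°.

θ_c ≈ 72.11°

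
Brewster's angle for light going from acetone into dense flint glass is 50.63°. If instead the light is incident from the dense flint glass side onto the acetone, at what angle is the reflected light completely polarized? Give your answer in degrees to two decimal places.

θ_B' ≈ 39.37°

The two Brewster angles are complementary: θ_B' = 90° − θ_B = 90° − 50.63° = 39.37°.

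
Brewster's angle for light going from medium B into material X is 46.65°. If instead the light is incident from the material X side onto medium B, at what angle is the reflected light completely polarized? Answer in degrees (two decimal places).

tan θ_B' = n₁/n₂ = 1/tan θ_B, so θ_B' = 90° − θ_B.
θ_B' = 90° − 46.65° = 43.35°.

θ_B' ≈ 43.35°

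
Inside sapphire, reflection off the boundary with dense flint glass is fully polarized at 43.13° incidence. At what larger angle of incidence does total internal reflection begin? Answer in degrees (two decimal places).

tan θ_B = n₂/n₁ = tan 43.13° = 0.9368.
Total internal reflection: sin θ_c = n₂/n₁ = 0.9368.
θ_c = arcsin(0.9368) = 69.52°.

θ_c ≈ 69.52°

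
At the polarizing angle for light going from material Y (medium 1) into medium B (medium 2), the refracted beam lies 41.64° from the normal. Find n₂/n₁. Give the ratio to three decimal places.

θ_B + θ_t = 90°, so θ_B = 90° − 41.64° = 48.36°.
tan θ_B = n₂/n₁, so n₂/n₁ = tan 48.36° = 1.125.

n₂/n₁ ≈ 1.125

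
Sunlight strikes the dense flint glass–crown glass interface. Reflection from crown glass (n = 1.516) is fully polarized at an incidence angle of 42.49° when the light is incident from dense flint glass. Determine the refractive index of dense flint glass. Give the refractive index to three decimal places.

At Brewster's angle, tan θ_B = n₂/n₁ with n₁ on the incident side (dense flint glass) and n₂ on the transmitted side (crown glass).
n₁ = n₂ / tan θ_B = 1.516 / tan 42.49° = 1.655.

n ≈ 1.655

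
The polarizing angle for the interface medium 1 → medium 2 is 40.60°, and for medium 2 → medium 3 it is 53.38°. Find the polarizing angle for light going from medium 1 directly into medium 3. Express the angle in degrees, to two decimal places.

Each Brewster angle gives a ratio: n₂/n₁ = tan 40.60° = 0.8571, n₃/n₂ = tan 53.38° = 1.3455.
So n₃/n₁ = (n₂/n₁)(n₃/n₂) = 0.8571 × 1.3455 = 1.1532.
θ_B(1→3) = arctan(1.1532) = 49.07°.

θ_B ≈ 49.07°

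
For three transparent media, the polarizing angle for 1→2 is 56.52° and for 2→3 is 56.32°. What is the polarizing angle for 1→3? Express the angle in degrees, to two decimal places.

tan θ_B(1→2) = n₂/n₁ = tan 56.52° = 1.5120.
tan θ_B(2→3) = n₃/n₂ = tan 56.32° = 1.5006.
So n₃/n₁ = (n₂/n₁)(n₃/n₂) = 1.5120 × 1.5006 = 2.2688.
θ_B(1→3) = arctan(2.2688) = 66.21°.

θ_B ≈ 66.21°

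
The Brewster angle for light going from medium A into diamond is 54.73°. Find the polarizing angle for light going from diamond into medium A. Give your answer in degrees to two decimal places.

The two Brewster angles are complementary: θ_B' = 90° − θ_B = 90° − 54.73° = 35.27°.

θ_B' ≈ 35.27°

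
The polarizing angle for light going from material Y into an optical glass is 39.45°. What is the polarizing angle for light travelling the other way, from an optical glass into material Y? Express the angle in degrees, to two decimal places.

θ_B' ≈ 50.55°

The two Brewster angles are complementary: θ_B' = 90° − θ_B = 90° − 39.45° = 50.55°.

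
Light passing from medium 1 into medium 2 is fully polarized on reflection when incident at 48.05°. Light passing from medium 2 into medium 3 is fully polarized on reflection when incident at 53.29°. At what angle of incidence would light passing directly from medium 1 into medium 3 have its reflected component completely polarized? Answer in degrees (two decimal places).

tan θ_B(1→2) = n₂/n₁ = tan 48.05° = 1.1126.
tan θ_B(2→3) = n₃/n₂ = tan 53.29° = 1.3411.
n₃/n₁ = 1.4921. Then tan θ_B(1→3) = n₃/n₁, so θ_B(1→3) = arctan(1.4921) = 56.17°.

θ_B ≈ 56.17°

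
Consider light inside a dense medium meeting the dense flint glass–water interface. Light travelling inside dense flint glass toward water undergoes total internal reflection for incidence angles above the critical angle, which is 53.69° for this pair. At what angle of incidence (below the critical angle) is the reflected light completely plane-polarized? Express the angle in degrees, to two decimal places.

θ_B ≈ 38.86°

n₂/n₁ = sin θ_c = sin 53.69° = 0.8058.
tan θ_B equals the same ratio, so θ_B = arctan(0.8058) = 38.86°.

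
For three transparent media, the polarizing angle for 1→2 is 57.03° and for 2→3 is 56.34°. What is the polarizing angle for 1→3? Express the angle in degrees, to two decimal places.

tan θ_B(1→2) = n₂/n₁ = tan 57.03° = 1.5416.
tan θ_B(2→3) = n₃/n₂ = tan 56.34° = 1.5017.
Multiplying, n₃/n₁ = 1.5416 × 1.5017 = 2.3151, and θ_B(1→3) = arctan 2.3151 = 66.64°.

θ_B ≈ 66.64°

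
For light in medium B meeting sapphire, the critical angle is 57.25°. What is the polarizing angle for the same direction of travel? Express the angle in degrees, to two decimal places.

θ_B ≈ 40.07°

At the critical angle sin θ_c = n₂/n₁, giving n₂/n₁ = sin 57.25° = 0.8410.
Then tan θ_B = n₂/n₁ = 0.8410, so θ_B = arctan 0.8410 = 40.07°.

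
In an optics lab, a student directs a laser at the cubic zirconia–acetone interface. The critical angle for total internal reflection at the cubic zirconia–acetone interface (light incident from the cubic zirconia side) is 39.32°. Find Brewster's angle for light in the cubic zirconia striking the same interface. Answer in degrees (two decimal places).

n₂/n₁ = sin θ_c = sin 39.32° = 0.6337.
tan θ_B equals the same ratio, so θ_B = arctan(0.6337) = 32.36°.

θ_B ≈ 32.36°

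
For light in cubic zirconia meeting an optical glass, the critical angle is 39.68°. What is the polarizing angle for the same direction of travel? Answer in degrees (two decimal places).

At the critical angle sin θ_c = n₂/n₁, giving n₂/n₁ = sin 39.68° = 0.6385.
Then tan θ_B = n₂/n₁ = 0.6385, so θ_B = arctan 0.6385 = 32.56°.

θ_B ≈ 32.56°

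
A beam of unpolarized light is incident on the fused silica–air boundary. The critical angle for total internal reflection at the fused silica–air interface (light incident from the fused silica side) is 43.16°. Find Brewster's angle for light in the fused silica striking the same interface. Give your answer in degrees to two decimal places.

sin θ_c = n₂/n₁, so n₂/n₁ = sin 43.16° = 0.6840.
Brewster: tan θ_B = n₂/n₁ = 0.6840.
θ_B = arctan(0.6840) = 34.37°.

θ_B ≈ 34.37°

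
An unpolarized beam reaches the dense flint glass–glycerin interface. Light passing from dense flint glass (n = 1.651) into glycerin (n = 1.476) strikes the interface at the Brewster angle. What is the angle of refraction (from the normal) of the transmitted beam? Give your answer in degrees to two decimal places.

tan θ_B = n₂/n₁ = 1.476/1.651 = 0.8940, so θ_B = 41.80°.
The refracted ray is perpendicular to the reflected ray, so θ_t = 90° − θ_B = 48.20°.

θ_t ≈ 48.20°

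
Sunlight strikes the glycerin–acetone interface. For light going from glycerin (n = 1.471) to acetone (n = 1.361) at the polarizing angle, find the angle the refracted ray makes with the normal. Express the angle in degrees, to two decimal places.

θ_B = arctan(n₂/n₁) = arctan(1.361/1.471) = 42.78°.
Since θ_B + θ_t = 90° at Brewster incidence, θ_t = 90° − 42.78° = 47.22°.

θ_t ≈ 47.22°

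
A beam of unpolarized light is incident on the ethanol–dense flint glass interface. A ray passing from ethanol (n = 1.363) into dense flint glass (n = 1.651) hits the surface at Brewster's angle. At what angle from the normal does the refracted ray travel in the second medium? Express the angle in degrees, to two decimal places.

θ_t ≈ 39.54°

θ_B = arctan(n₂/n₁) = arctan(1.651/1.363) = 50.46°.
The refracted ray is perpendicular to the reflected ray, so θ_t = 90° − θ_B = 39.54°.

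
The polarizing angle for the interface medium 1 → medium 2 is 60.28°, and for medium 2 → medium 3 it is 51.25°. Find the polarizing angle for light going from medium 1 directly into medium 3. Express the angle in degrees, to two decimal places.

θ_B ≈ 65.38°

Each Brewster angle gives a ratio: n₂/n₁ = tan 60.28° = 1.7518, n₃/n₂ = tan 51.25° = 1.2460.
So n₃/n₁ = (n₂/n₁)(n₃/n₂) = 1.7518 × 1.2460 = 2.1827.
θ_B(1→3) = arctan(2.1827) = 65.38°.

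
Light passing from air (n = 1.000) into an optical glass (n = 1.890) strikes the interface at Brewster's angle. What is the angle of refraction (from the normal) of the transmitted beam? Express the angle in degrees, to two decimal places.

θ_t ≈ 27.88°

θ_B = arctan(n₂/n₁) = arctan(1.890/1.000) = 62.12°.
The refracted ray is perpendicular to the reflected ray, so θ_t = 90° − θ_B = 27.88°.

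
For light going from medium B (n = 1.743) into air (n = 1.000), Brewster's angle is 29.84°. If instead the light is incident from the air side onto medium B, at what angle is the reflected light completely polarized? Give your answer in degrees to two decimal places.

The two Brewster angles are complementary: θ_B' = 90° − θ_B = 90° − 29.84° = 60.16°.

θ_B' ≈ 60.16°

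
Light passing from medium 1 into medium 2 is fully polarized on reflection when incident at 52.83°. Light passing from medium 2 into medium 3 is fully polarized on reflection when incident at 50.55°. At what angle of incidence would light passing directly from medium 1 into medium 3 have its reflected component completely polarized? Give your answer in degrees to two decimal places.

θ_B ≈ 58.04°

n₂/n₁ = tan 52.83° = 1.3189 and n₃/n₂ = tan 50.55° = 1.2153.
n₃/n₁ = 1.6028. Then tan θ_B(1→3) = n₃/n₁, so θ_B(1→3) = arctan(1.6028) = 58.04°.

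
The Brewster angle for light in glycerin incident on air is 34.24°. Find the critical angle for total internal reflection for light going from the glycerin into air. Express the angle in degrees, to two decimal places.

n₂/n₁ = tan 34.24° = 0.6806; the critical angle satisfies sin θ_c = n₂/n₁.
θ_c = arcsin(0.6806) = 42.89°.

θ_c ≈ 42.89°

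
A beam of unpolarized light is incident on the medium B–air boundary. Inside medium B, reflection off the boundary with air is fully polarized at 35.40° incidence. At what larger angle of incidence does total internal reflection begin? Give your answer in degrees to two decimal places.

From Brewster, n₂/n₁ = tan θ_B = tan 35.40° = 0.7107.
Then sin θ_c = n₂/n₁ = 0.7107, so θ_c = arcsin 0.7107 = 45.29°.

θ_c ≈ 45.29°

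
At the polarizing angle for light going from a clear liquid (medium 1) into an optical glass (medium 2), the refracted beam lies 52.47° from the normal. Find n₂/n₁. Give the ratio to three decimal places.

n₂/n₁ ≈ 0.768

At Brewster incidence θ_B = 90° − θ_t = 90° − 52.47° = 37.53°.
Then n₂/n₁ = tan θ_B = tan 37.53° = 0.768.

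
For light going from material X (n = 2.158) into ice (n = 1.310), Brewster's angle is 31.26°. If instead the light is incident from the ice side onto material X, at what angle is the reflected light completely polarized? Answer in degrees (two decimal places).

The two Brewster angles are complementary: θ_B' = 90° − θ_B = 90° − 31.26° = 58.74°.

θ_B' ≈ 58.74°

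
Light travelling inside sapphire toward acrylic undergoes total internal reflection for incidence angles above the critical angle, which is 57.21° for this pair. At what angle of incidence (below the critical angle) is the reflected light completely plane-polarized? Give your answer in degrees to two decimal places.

θ_B ≈ 40.05°

At the critical angle sin θ_c = n₂/n₁, giving n₂/n₁ = sin 57.21° = 0.8407.
Then tan θ_B = n₂/n₁ = 0.8407, so θ_B = arctan 0.8407 = 40.05°.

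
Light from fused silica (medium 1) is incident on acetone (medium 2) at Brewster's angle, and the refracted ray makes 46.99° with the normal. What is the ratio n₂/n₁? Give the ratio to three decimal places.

n₂/n₁ ≈ 0.933

θ_B + θ_t = 90°, so θ_B = 90° − 46.99° = 43.01°.
tan θ_B = n₂/n₁, so n₂/n₁ = tan 43.01° = 0.933.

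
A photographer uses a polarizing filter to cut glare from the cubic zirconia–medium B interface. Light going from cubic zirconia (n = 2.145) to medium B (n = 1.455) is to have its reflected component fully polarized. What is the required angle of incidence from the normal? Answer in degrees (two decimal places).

Here n₂/n₁ = 1.455/2.145 = 0.6783, and Brewster's law gives tan θ_B = n₂/n₁. Taking the arctangent, θ_B = 34.15°.

θ_B ≈ 34.15°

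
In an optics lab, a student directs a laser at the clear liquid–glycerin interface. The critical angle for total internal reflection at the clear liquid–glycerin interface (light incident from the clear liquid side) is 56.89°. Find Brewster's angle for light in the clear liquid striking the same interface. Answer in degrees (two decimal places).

n₂/n₁ = sin θ_c = sin 56.89° = 0.8376.
tan θ_B equals the same ratio, so θ_B = arctan(0.8376) = 39.95°.

θ_B ≈ 39.95°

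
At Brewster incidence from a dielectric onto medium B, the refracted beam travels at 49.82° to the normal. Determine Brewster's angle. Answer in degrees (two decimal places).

Brewster's condition makes the reflected and refracted beams perpendicular: θ_B + θ_t = 90°.
θ_B = 90° − 49.82° = 40.18°.

θ_B ≈ 40.18°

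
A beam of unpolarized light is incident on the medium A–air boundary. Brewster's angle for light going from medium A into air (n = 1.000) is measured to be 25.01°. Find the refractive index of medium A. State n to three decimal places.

Brewster's law: tan θ_B = n₂/n₁ (light incident in medium A, refracted into air).
n₁ = n₂ / tan θ_B = 1.000 / tan 25.01° = 2.144.

n ≈ 2.144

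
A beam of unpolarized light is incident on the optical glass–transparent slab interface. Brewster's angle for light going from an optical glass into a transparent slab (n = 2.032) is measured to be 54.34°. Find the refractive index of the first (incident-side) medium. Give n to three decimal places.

n ≈ 1.458

Brewster's law: tan θ_B = n₂/n₁ (light incident in an optical glass, refracted into a transparent slab).
n₁ = n₂ / tan θ_B = 2.032 / tan 54.34° = 1.458.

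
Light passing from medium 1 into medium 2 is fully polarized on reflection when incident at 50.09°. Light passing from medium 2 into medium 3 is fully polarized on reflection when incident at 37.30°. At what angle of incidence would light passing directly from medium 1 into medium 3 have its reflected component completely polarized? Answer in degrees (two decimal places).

Each Brewster angle gives a ratio: n₂/n₁ = tan 50.09° = 1.1956, n₃/n₂ = tan 37.30° = 0.7618.
Multiplying, n₃/n₁ = 1.1956 × 0.7618 = 0.9108, and θ_B(1→3) = arctan 0.9108 = 42.33°.

θ_B ≈ 42.33°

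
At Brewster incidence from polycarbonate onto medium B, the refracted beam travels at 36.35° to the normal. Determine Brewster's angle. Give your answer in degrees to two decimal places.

θ_B ≈ 53.65°

Since the reflected and refracted rays are at right angles at the polarizing angle, θ_B + θ_t = 90°.
So θ_B = 90° − θ_t = 90° − 36.35° = 53.65°.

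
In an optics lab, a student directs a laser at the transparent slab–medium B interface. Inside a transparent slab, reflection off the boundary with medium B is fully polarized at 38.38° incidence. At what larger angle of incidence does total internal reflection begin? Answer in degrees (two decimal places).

θ_c ≈ 52.37°

tan θ_B = n₂/n₁ = tan 38.38° = 0.7920.
Total internal reflection: sin θ_c = n₂/n₁ = 0.7920.
θ_c = arcsin(0.7920) = 52.37°.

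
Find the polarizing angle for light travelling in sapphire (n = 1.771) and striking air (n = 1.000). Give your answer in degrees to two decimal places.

θ_B ≈ 29.45°

At Brewster's angle the reflected and refracted rays are perpendicular, which with Snell's law gives tan θ_B = n₂/n₁.
Here n₂/n₁ = 1.000/1.771 = 0.5647, and Brewster's law gives tan θ_B = n₂/n₁. Taking the arctangent, θ_B = 29.45°.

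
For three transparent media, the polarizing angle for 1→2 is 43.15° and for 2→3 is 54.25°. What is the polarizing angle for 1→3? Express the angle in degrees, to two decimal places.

θ_B ≈ 52.48°

n₂/n₁ = tan 43.15° = 0.9374 and n₃/n₂ = tan 54.25° = 1.3891.
So n₃/n₁ = (n₂/n₁)(n₃/n₂) = 0.9374 × 1.3891 = 1.3022.
θ_B(1→3) = arctan(1.3022) = 52.48°.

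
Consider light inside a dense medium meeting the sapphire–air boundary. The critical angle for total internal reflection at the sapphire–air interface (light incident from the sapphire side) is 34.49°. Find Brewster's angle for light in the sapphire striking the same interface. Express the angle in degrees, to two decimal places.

At the critical angle sin θ_c = n₂/n₁, giving n₂/n₁ = sin 34.49° = 0.5663.
Then tan θ_B = n₂/n₁ = 0.5663, so θ_B = arctan 0.5663 = 29.52°.

θ_B ≈ 29.52°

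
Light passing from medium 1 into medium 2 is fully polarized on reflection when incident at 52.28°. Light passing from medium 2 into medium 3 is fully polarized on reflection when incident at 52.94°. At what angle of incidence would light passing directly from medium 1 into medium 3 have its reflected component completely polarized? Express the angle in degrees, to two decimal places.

θ_B ≈ 59.71°

Each Brewster angle gives a ratio: n₂/n₁ = tan 52.28° = 1.2929, n₃/n₂ = tan 52.94° = 1.3242.
Multiplying, n₃/n₁ = 1.2929 × 1.3242 = 1.7120, and θ_B(1→3) = arctan 1.7120 = 59.71°.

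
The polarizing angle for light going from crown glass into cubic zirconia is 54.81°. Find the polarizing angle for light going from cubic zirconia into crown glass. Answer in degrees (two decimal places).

tan θ_B' = n₁/n₂ = 1/tan θ_B, so θ_B' = 90° − θ_B.
θ_B' = 90° − 54.81° = 35.19°.

θ_B' ≈ 35.19°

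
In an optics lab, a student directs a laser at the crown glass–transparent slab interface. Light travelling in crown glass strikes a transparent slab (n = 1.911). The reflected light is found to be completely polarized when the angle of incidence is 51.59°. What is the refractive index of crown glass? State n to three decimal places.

At the Brewster angle, tan θ_B = n₂/n₁ with n₁ on the incident side (crown glass) and n₂ on the transmitted side (a transparent slab).
n₁ = n₂ / tan θ_B = 1.911 / tan 51.59° = 1.515.

n ≈ 1.515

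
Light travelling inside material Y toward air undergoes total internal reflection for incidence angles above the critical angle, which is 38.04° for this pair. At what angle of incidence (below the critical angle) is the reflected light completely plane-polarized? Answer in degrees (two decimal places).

At the critical angle sin θ_c = n₂/n₁, giving n₂/n₁ = sin 38.04° = 0.6162.
Then tan θ_B = n₂/n₁ = 0.6162, so θ_B = arctan 0.6162 = 31.64°.

θ_B ≈ 31.64°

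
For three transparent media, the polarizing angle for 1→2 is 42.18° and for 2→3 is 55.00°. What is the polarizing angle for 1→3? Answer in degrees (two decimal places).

n₂/n₁ = tan 42.18° = 0.9061 and n₃/n₂ = tan 55.00° = 1.4281.
Multiplying, n₃/n₁ = 0.9061 × 1.4281 = 1.2941, and θ_B(1→3) = arctan 1.2941 = 52.30°.

θ_B ≈ 52.30°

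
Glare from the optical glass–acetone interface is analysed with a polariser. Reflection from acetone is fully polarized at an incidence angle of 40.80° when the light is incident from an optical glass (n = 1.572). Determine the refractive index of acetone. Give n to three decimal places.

Brewster's law: tan θ_B = n₂/n₁ (light incident in an optical glass, refracted into acetone).
n₂ = n₁ tan θ_B = 1.572 × tan 40.80° = 1.357.

n ≈ 1.357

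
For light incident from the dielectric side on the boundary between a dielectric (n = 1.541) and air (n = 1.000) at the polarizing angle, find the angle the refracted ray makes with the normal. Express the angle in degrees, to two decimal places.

θ_t ≈ 57.02°

First find Brewster's angle: tan θ_B = 1.000/1.541 = 0.6489, giving θ_B = 32.98°.
At Brewster's angle the reflected and refracted rays are perpendicular, so θ_t = 90° − θ_B = 90° − 32.98° = 57.02°.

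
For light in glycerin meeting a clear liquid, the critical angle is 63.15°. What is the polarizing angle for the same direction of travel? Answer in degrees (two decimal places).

θ_B ≈ 41.74°

sin θ_c = n₂/n₁, so n₂/n₁ = sin 63.15° = 0.8922.
Brewster: tan θ_B = n₂/n₁ = 0.8922.
θ_B = arctan(0.8922) = 41.74°.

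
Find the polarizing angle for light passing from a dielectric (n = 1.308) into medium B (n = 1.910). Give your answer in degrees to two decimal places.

θ_B ≈ 55.60°

Here n₂/n₁ = 1.910/1.308 = 1.4602, and Brewster's law gives tan θ_B = n₂/n₁.
θ_B = arctan(1.4602) = 55.60°.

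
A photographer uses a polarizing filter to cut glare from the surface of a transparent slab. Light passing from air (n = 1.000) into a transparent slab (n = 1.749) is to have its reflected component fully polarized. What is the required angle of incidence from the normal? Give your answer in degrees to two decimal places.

The reflected p-component vanishes when tan θ_B = n₂/n₁.
tan θ_B = n₂/n₁ = 1.749/1.000 = 1.7490.
So θ_B = arctan 1.7490 = 60.24°.

θ_B ≈ 60.24°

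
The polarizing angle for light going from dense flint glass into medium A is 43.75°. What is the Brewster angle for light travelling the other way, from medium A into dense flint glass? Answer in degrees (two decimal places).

θ_B' ≈ 46.25°

tan θ_B' = n₁/n₂ = 1/tan θ_B, so θ_B' = 90° − θ_B.
θ_B' = 90° − 43.75° = 46.25°.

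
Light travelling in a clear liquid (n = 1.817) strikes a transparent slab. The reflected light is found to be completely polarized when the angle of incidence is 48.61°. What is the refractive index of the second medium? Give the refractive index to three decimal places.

n ≈ 2.062

Brewster's law: tan θ_B = n₂/n₁ (light incident in a clear liquid, refracted into a transparent slab).
n₂ = n₁ tan θ_B = 1.817 × tan 48.61° = 2.062.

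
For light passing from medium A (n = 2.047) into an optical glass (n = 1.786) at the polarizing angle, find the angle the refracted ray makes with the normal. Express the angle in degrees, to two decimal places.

tan θ_B = n₂/n₁ = 1.786/2.047 = 0.8725, so θ_B = 41.10°.
The refracted ray is perpendicular to the reflected ray, so θ_t = 90° − θ_B = 48.90°.

θ_t ≈ 48.90°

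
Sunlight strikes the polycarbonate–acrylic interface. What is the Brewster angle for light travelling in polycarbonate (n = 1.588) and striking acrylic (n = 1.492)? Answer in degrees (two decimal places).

θ_B ≈ 43.21°

tan θ_B = n₂/n₁ = 1.492/1.588 = 0.9395.
θ_B = arctan(0.9395) = 43.21°.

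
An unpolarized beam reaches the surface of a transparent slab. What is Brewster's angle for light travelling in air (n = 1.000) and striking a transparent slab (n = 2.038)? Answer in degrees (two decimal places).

θ_B ≈ 63.86°

The reflected p-component vanishes when tan θ_B = n₂/n₁.
Here n₂/n₁ = 2.038/1.000 = 2.0380, and Brewster's law gives tan θ_B = n₂/n₁.
θ_B = arctan(2.0380) = 63.86°.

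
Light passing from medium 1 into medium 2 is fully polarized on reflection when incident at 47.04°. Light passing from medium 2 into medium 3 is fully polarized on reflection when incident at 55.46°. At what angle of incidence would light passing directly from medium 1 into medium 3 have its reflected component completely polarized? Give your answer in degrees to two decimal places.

tan θ_B(1→2) = n₂/n₁ = tan 47.04° = 1.0739.
tan θ_B(2→3) = n₃/n₂ = tan 55.46° = 1.4528.
So n₃/n₁ = (n₂/n₁)(n₃/n₂) = 1.0739 × 1.4528 = 1.5602.
θ_B(1→3) = arctan(1.5602) = 57.34°.

θ_B ≈ 57.34°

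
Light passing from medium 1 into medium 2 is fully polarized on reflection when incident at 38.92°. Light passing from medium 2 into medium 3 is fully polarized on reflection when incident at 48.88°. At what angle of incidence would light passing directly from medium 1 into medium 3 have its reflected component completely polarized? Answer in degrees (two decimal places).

θ_B ≈ 42.77°

n₂/n₁ = tan 38.92° = 0.8075 and n₃/n₂ = tan 48.88° = 1.1455.
So n₃/n₁ = (n₂/n₁)(n₃/n₂) = 0.8075 × 1.1455 = 0.9250.
θ_B(1→3) = arctan(0.9250) = 42.77°.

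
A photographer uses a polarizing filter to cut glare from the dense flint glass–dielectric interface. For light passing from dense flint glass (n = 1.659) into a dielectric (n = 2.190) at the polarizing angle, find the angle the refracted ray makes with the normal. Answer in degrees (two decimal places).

θ_t ≈ 37.15°

θ_B = arctan(n₂/n₁) = arctan(2.190/1.659) = 52.85°.
At Brewster's angle the reflected and refracted rays are perpendicular, so θ_t = 90° − θ_B = 90° − 52.85° = 37.15°.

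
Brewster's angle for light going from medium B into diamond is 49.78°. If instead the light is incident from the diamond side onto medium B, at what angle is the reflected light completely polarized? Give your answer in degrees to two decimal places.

θ_B' ≈ 40.22°

The two Brewster angles are complementary: θ_B' = 90° − θ_B = 90° − 49.78° = 40.22°.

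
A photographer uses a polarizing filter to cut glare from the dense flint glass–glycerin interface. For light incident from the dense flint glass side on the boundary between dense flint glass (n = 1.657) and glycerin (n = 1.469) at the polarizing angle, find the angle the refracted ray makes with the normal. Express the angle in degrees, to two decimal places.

θ_B = arctan(n₂/n₁) = arctan(1.469/1.657) = 41.56°.
Since θ_B + θ_t = 90° at Brewster incidence, θ_t = 90° − 41.56° = 48.44°.

θ_t ≈ 48.44°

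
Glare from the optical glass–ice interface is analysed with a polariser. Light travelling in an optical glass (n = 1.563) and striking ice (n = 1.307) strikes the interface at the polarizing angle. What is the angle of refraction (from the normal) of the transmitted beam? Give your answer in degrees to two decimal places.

θ_B = arctan(n₂/n₁) = arctan(1.307/1.563) = 39.90°.
At Brewster's angle the reflected and refracted rays are perpendicular, so θ_t = 90° − θ_B = 90° − 39.90° = 50.10°.

θ_t ≈ 50.10°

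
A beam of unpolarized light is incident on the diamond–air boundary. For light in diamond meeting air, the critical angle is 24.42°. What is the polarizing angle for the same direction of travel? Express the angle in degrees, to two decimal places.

At the critical angle sin θ_c = n₂/n₁, giving n₂/n₁ = sin 24.42° = 0.4134.
Then tan θ_B = n₂/n₁ = 0.4134, so θ_B = arctan 0.4134 = 22.46°.

θ_B ≈ 22.46°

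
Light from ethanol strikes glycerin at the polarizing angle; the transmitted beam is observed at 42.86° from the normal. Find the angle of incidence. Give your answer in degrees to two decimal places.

Brewster's condition makes the reflected and refracted beams perpendicular: θ_B + θ_t = 90°.
θ_B = 90° − 42.86° = 47.14°.

θ_B ≈ 47.14°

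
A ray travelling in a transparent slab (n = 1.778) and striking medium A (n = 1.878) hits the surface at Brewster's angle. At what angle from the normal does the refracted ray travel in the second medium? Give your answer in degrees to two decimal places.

θ_t ≈ 43.43°

tan θ_B = n₂/n₁ = 1.878/1.778 = 1.0562, so θ_B = 46.57°.
Since θ_B + θ_t = 90° at Brewster incidence, θ_t = 90° − 46.57° = 43.43°.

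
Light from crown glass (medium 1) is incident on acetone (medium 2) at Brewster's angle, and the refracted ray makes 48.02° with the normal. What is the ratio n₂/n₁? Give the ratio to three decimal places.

At Brewster incidence θ_B = 90° − θ_t = 90° − 48.02° = 41.98°.
Then n₂/n₁ = tan θ_B = tan 41.98° = 0.900.

n₂/n₁ ≈ 0.900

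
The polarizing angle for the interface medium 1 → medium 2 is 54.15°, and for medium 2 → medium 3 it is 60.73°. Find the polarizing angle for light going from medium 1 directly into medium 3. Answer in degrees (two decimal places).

θ_B ≈ 67.95°

Each Brewster angle gives a ratio: n₂/n₁ = tan 54.15° = 1.3840, n₃/n₂ = tan 60.73° = 1.7842.
So n₃/n₁ = (n₂/n₁)(n₃/n₂) = 1.3840 × 1.7842 = 2.4693.
θ_B(1→3) = arctan(2.4693) = 67.95°.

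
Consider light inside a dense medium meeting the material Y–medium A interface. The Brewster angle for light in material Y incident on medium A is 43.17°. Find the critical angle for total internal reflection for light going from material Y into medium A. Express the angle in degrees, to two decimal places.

θ_c ≈ 69.73°

From Brewster, n₂/n₁ = tan θ_B = tan 43.17° = 0.9381.
Then sin θ_c = n₂/n₁ = 0.9381, so θ_c = arcsin 0.9381 = 69.73°.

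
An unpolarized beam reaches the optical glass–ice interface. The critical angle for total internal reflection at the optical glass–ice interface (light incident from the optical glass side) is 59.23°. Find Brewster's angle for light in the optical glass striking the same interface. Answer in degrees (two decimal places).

At the critical angle sin θ_c = n₂/n₁, giving n₂/n₁ = sin 59.23° = 0.8592.
Then tan θ_B = n₂/n₁ = 0.8592, so θ_B = arctan 0.8592 = 40.67°.

θ_B ≈ 40.67°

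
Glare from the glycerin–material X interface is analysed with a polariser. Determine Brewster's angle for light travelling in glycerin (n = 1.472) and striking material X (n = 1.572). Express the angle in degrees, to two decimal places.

θ_B ≈ 46.88°

The reflected p-component vanishes when tan θ_B = n₂/n₁.
Here n₂/n₁ = 1.572/1.472 = 1.0679, and Brewster's law gives tan θ_B = n₂/n₁. Taking the arctangent, θ_B = 46.88°.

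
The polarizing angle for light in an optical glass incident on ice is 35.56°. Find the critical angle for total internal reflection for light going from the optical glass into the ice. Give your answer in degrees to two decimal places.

θ_c ≈ 45.63°

tan θ_B = n₂/n₁ = tan 35.56° = 0.7149.
Total internal reflection: sin θ_c = n₂/n₁ = 0.7149.
θ_c = arcsin(0.7149) = 45.63°.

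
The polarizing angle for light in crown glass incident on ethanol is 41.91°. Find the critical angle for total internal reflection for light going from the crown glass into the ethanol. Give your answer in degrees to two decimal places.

θ_c ≈ 63.84°

n₂/n₁ = tan 41.91° = 0.8976; the critical angle satisfies sin θ_c = n₂/n₁.
θ_c = arcsin(0.8976) = 63.84°.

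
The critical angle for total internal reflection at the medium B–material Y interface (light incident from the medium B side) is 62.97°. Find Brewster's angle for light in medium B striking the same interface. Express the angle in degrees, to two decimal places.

θ_B ≈ 41.69°

At the critical angle sin θ_c = n₂/n₁, giving n₂/n₁ = sin 62.97° = 0.8908.
Then tan θ_B = n₂/n₁ = 0.8908, so θ_B = arctan 0.8908 = 41.69°.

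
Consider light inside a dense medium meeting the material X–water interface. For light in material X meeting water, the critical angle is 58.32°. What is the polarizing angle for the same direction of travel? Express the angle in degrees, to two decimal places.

n₂/n₁ = sin θ_c = sin 58.32° = 0.8510.
tan θ_B equals the same ratio, so θ_B = arctan(0.8510) = 40.40°.

θ_B ≈ 40.40°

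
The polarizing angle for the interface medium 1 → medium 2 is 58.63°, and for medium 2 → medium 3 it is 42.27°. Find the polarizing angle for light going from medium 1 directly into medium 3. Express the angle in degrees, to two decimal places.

n₂/n₁ = tan 58.63° = 1.6402 and n₃/n₂ = tan 42.27° = 0.9090.
Multiplying, n₃/n₁ = 1.6402 × 0.9090 = 1.4909, and θ_B(1→3) = arctan 1.4909 = 56.15°.

θ_B ≈ 56.15°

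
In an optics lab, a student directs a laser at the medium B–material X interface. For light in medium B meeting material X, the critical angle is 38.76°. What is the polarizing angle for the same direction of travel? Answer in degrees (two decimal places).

θ_B ≈ 32.05°

sin θ_c = n₂/n₁, so n₂/n₁ = sin 38.76° = 0.6261.
Brewster: tan θ_B = n₂/n₁ = 0.6261.
θ_B = arctan(0.6261) = 32.05°.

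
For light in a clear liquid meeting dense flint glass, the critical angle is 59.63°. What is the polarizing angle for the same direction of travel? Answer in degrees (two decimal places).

θ_B ≈ 40.79°

n₂/n₁ = sin θ_c = sin 59.63° = 0.8628.
tan θ_B equals the same ratio, so θ_B = arctan(0.8628) = 40.79°.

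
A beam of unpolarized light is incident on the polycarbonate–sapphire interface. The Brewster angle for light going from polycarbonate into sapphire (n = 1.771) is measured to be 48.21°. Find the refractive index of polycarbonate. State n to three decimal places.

At the Brewster angle, tan θ_B = n₂/n₁ with n₁ on the incident side (polycarbonate) and n₂ on the transmitted side (sapphire).
n₁ = n₂ / tan θ_B = 1.771 / tan 48.21° = 1.583.

n ≈ 1.583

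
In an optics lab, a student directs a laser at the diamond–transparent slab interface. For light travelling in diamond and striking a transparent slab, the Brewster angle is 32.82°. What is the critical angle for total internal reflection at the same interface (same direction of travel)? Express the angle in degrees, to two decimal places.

θ_c ≈ 40.16°

From Brewster, n₂/n₁ = tan θ_B = tan 32.82° = 0.6450.
Then sin θ_c = n₂/n₁ = 0.6450, so θ_c = arcsin 0.6450 = 40.16°.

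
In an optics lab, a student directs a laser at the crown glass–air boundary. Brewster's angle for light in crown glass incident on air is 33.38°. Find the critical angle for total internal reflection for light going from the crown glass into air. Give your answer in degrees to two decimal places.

θ_c ≈ 41.21°

n₂/n₁ = tan 33.38° = 0.6589; the critical angle satisfies sin θ_c = n₂/n₁.
θ_c = arcsin(0.6589) = 41.21°.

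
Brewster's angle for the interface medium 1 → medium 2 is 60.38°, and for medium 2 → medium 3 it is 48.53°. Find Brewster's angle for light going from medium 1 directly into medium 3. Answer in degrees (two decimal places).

θ_B ≈ 63.32°

tan θ_B(1→2) = n₂/n₁ = tan 60.38° = 1.7589.
tan θ_B(2→3) = n₃/n₂ = tan 48.53° = 1.1315.
So n₃/n₁ = (n₂/n₁)(n₃/n₂) = 1.7589 × 1.1315 = 1.9902.
θ_B(1→3) = arctan(1.9902) = 63.32°.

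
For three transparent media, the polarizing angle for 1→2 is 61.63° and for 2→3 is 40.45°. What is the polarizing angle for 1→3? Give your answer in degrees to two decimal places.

θ_B ≈ 57.65°

n₂/n₁ = tan 61.63° = 1.8518 and n₃/n₂ = tan 40.45° = 0.8526.
So n₃/n₁ = (n₂/n₁)(n₃/n₂) = 1.8518 × 0.8526 = 1.5788.
θ_B(1→3) = arctan(1.5788) = 57.65°.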